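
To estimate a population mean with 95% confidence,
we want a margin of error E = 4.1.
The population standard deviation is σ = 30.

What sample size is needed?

z_0.025 = 1.960
n = (z×σ/E)² = (1.960×30/4.1)²
n = 205.6776
Round up: n = 206

Answer: n = 206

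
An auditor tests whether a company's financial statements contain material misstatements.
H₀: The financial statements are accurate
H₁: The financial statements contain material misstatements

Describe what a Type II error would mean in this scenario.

Answer: Failing to detect material misstatements that are actually present

Derivation:
A Type I error (probability α) occurs when we reject a true H₀.
A Type II error (probability β) occurs when we fail to reject a false H₀.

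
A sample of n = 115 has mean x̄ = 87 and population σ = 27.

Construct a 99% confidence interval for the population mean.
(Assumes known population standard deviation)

Confidence level: 99%, α = 0.01
z_0.005 = 2.576
SE = σ/√n = 27/√115 = 2.5178
Margin of error = 2.576 × 2.5178 = 6.4859
CI: x̄ ± margin = 87 ± 6.4859
CI: (80.5141, 93.4859)

Answer: (80.5141, 93.4859)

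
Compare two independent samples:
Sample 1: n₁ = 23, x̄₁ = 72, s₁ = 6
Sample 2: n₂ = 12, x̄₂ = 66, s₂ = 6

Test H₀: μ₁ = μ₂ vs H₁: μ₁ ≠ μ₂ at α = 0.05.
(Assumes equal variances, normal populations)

Answer: t = 2.8082, reject H₀

Derivation:
Pooled variance: s²_p = [22×6² + 11×6²]/(33) = 36.0000
s_p = 6.0000
SE = s_p×√(1/n₁ + 1/n₂) = 6.0000×√(1/23 + 1/12) = 2.1366
t = (x̄₁ - x̄₂)/SE = (72 - 66)/2.1366 = 2.8082
df = 33, t-critical = ±2.035
Decision: reject H₀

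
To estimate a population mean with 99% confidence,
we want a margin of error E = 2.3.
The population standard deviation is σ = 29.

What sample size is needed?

z_0.005 = 2.576
n = (z×σ/E)² = (2.576×29/2.3)²
n = 1054.9504
Round up: n = 1055

Answer: n = 1055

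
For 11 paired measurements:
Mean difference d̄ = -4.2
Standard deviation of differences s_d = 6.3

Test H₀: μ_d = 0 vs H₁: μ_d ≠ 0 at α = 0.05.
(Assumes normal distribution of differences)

df = n - 1 = 10
SE = s_d/√n = 6.3/√11 = 1.8995
t = d̄/SE = -4.2/1.8995 = -2.2111
Critical value: t_{0.025,10} = ±2.228
p-value ≈ 0.0515
Decision: fail to reject H₀

Answer: t = -2.2111, fail to reject H₀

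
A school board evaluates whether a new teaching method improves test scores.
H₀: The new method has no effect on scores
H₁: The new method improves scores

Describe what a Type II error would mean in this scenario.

A Type I error (probability α) occurs when we reject a true H₀.
A Type II error (probability β) occurs when we fail to reject a false H₀.

Answer: Failing to adopt an effective teaching method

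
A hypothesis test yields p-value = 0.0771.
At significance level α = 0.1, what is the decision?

Compare p-value to α:
0.0771 < 0.1
Decision: reject H₀

Answer: reject H₀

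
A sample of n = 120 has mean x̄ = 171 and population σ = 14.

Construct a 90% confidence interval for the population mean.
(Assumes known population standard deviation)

Answer: (168.8977, 173.1023)

Derivation:
Confidence level: 90%, α = 0.1
z_0.05 = 1.645
SE = σ/√n = 14/√120 = 1.2780
Margin of error = 1.645 × 1.2780 = 2.1023
CI: x̄ ± margin = 171 ± 2.1023
CI: (168.8977, 173.1023)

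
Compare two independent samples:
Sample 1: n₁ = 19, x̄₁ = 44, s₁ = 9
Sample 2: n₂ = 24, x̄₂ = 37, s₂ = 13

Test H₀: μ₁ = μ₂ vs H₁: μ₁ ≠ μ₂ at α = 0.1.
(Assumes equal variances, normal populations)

Pooled variance: s²_p = [18×9² + 23×13²]/(41) = 130.3659
s_p = 11.4178
SE = s_p×√(1/n₁ + 1/n₂) = 11.4178×√(1/19 + 1/24) = 3.5062
t = (x̄₁ - x̄₂)/SE = (44 - 37)/3.5062 = 1.9965
df = 41, t-critical = ±1.683
Decision: reject H₀

Answer: t = 1.9965, reject H₀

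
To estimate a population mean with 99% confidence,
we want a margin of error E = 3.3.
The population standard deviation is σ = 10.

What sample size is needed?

Answer: n = 61

Derivation:
z_0.005 = 2.576
n = (z×σ/E)² = (2.576×10/3.3)²
n = 60.9346
Round up: n = 61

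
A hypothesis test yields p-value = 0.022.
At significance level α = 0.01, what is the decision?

Answer: fail to reject H₀

Derivation:
Compare p-value to α:
0.022 ≥ 0.01
Decision: fail to reject H₀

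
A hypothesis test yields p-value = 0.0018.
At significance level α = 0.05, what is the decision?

Compare p-value to α:
0.0018 < 0.05
Decision: reject H₀

Answer: reject H₀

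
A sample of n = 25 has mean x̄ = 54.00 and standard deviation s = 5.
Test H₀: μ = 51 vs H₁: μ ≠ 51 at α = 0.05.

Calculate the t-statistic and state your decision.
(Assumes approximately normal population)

df = n - 1 = 24
SE = s/√n = 5/√25 = 1.0000
t = (x̄ - μ₀)/SE = (54.00 - 51)/1.0000 = 3.0000
Critical value: t_{0.025,24} = ±2.064
p-value ≈ 0.0062
Decision: reject H₀

Answer: t = 3.0000, reject H₀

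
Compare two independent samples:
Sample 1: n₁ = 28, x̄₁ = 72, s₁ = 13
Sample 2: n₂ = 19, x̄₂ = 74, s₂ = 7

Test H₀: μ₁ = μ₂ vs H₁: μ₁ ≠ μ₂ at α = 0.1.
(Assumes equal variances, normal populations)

Answer: t = -0.6117, fail to reject H₀

Derivation:
Pooled variance: s²_p = [27×13² + 18×7²]/(45) = 121.0000
s_p = 11.0000
SE = s_p×√(1/n₁ + 1/n₂) = 11.0000×√(1/28 + 1/19) = 3.2695
t = (x̄₁ - x̄₂)/SE = (72 - 74)/3.2695 = -0.6117
df = 45, t-critical = ±1.679
Decision: fail to reject H₀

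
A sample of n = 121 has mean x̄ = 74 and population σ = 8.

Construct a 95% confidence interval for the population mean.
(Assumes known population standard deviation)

Confidence level: 95%, α = 0.05
z_0.025 = 1.960
SE = σ/√n = 8/√121 = 0.7273
Margin of error = 1.960 × 0.7273 = 1.4255
CI: x̄ ± margin = 74 ± 1.4255
CI: (72.5745, 75.4255)

Answer: (72.5745, 75.4255)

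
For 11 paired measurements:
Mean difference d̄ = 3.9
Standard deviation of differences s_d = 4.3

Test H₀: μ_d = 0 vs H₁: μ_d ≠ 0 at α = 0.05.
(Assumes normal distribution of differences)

df = n - 1 = 10
SE = s_d/√n = 4.3/√11 = 1.2965
t = d̄/SE = 3.9/1.2965 = 3.0081
Critical value: t_{0.025,10} = ±2.228
p-value ≈ 0.0132
Decision: reject H₀

Answer: t = 3.0081, reject H₀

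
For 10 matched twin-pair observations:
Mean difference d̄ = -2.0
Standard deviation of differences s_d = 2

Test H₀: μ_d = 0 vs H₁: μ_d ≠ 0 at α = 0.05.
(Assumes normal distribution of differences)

Answer: t = -3.1621, reject H₀

Derivation:
df = n - 1 = 9
SE = s_d/√n = 2/√10 = 0.6325
t = d̄/SE = -2.0/0.6325 = -3.1621
Critical value: t_{0.025,9} = ±2.262
p-value ≈ 0.0115
Decision: reject H₀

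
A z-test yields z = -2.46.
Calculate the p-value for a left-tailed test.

Answer: p-value ≈ 0.0069

Derivation:
For z = -2.46:
p = P(Z < -2.46) = Φ(-2.46) = 0.0069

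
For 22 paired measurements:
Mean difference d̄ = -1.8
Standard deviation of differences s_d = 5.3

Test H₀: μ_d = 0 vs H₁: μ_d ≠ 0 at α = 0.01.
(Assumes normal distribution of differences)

Answer: t = -1.5929, fail to reject H₀

Derivation:
df = n - 1 = 21
SE = s_d/√n = 5.3/√22 = 1.1300
t = d̄/SE = -1.8/1.1300 = -1.5929
Critical value: t_{0.005,21} = ±2.831
p-value ≈ 0.1261
Decision: fail to reject H₀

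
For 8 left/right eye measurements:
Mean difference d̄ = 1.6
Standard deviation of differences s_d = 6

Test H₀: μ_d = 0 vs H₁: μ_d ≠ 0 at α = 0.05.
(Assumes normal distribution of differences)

df = n - 1 = 7
SE = s_d/√n = 6/√8 = 2.1213
t = d̄/SE = 1.6/2.1213 = 0.7543
Critical value: t_{0.025,7} = ±2.365
p-value ≈ 0.4753
Decision: fail to reject H₀

Answer: t = 0.7543, fail to reject H₀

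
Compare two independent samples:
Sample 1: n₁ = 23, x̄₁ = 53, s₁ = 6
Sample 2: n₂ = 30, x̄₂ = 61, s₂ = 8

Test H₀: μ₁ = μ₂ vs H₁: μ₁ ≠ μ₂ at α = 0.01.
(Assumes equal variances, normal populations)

Pooled variance: s²_p = [22×6² + 29×8²]/(51) = 51.9216
s_p = 7.2057
SE = s_p×√(1/n₁ + 1/n₂) = 7.2057×√(1/23 + 1/30) = 1.9971
t = (x̄₁ - x̄₂)/SE = (53 - 61)/1.9971 = -4.0058
df = 51, t-critical = ±2.676
Decision: reject H₀

Answer: t = -4.0058, reject H₀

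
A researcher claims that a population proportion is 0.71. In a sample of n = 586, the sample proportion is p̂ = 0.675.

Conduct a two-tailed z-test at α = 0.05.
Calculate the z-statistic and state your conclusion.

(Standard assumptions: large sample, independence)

H₀: p = 0.71, H₁: p ≠ 0.71
Standard error: SE = √(p₀(1-p₀)/n) = √(0.71×0.29/586) = 0.018745
z-statistic: z = (p̂ - p₀)/SE = (0.675 - 0.71)/0.018745 = -1.8672
Critical value: z_0.025 = ±1.960
p-value = 0.0619
Decision: fail to reject H₀ at α = 0.05

Answer: z = -1.8672, fail to reject H₀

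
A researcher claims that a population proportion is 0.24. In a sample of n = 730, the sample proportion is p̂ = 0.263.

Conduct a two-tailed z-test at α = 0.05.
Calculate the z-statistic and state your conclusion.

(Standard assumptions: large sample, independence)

H₀: p = 0.24, H₁: p ≠ 0.24
Standard error: SE = √(p₀(1-p₀)/n) = √(0.24×0.76/730) = 0.015807
z-statistic: z = (p̂ - p₀)/SE = (0.263 - 0.24)/0.015807 = 1.4551
Critical value: z_0.025 = ±1.960
p-value = 0.1456
Decision: fail to reject H₀ at α = 0.05

Answer: z = 1.4551, fail to reject H₀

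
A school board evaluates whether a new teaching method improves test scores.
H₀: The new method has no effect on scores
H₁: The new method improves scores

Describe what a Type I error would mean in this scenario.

Answer: Concluding the new method improves scores when it actually doesn't

Derivation:
Type I error: rejecting H₀ when it is actually true (false positive).
Type II error: failing to reject H₀ when H₁ is actually true (false negative).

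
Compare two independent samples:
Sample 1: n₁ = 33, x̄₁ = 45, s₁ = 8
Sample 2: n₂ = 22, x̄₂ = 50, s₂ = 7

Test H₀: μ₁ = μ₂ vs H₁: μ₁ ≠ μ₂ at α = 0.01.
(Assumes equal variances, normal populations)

Answer: t = -2.3841, fail to reject H₀

Derivation:
Pooled variance: s²_p = [32×8² + 21×7²]/(53) = 58.0566
s_p = 7.6195
SE = s_p×√(1/n₁ + 1/n₂) = 7.6195×√(1/33 + 1/22) = 2.0972
t = (x̄₁ - x̄₂)/SE = (45 - 50)/2.0972 = -2.3841
df = 53, t-critical = ±2.672
Decision: fail to reject H₀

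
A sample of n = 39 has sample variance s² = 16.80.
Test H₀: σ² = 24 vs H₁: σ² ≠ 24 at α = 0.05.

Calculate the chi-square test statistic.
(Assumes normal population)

Answer: χ² = 26.6000, fail to reject H₀

Derivation:
df = n - 1 = 38
χ² = (n-1)s²/σ₀² = 38×16.80/24 = 26.6000
Critical values: χ²_{0.975,38} = 22.878, χ²_{0.025,38} = 56.896
Rejection region: χ² < 22.878 or χ² > 56.896
Decision: fail to reject H₀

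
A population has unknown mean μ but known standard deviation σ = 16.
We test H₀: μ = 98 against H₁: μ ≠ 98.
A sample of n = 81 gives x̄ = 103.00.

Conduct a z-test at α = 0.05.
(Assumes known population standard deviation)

Answer: z = 2.8125, reject H₀

Derivation:
Standard error: SE = σ/√n = 16/√81 = 1.7778
z-statistic: z = (x̄ - μ₀)/SE = (103.00 - 98)/1.7778 = 2.8125
Critical value: ±1.960
p-value = 0.0049
Decision: reject H₀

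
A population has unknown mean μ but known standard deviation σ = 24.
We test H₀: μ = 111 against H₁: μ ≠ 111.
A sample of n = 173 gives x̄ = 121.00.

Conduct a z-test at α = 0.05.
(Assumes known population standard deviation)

Standard error: SE = σ/√n = 24/√173 = 1.8247
z-statistic: z = (x̄ - μ₀)/SE = (121.00 - 111)/1.8247 = 5.4804
Critical value: ±1.960
p-value < 0.0001
Decision: reject H₀

Answer: z = 5.4804, reject H₀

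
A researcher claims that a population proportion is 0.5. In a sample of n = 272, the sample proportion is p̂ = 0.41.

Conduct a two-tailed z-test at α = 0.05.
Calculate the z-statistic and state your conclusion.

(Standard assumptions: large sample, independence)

H₀: p = 0.5, H₁: p ≠ 0.5
Standard error: SE = √(p₀(1-p₀)/n) = √(0.5×0.5/272) = 0.030317
z-statistic: z = (p̂ - p₀)/SE = (0.41 - 0.5)/0.030317 = -2.9686
Critical value: z_0.025 = ±1.960
p-value = 0.0030
Decision: reject H₀ at α = 0.05

Answer: z = -2.9686, reject H₀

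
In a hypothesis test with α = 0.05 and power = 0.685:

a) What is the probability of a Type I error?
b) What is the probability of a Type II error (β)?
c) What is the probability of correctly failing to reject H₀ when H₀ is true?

Answer: a) 0.05, b) 0.315, c) 0.95

Derivation:
a) Type I error probability = α = 0.05
b) Power = P(reject H₀ | H₁ true) = 1 - β = 0.685, so Type II error probability = β = 1 - Power = 0.315
c) P(fail to reject H₀ | H₀ true) = 1 - α = 0.95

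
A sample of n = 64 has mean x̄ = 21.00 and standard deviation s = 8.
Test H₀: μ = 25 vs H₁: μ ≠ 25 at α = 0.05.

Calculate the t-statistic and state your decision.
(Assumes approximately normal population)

Answer: t = -4.0000, reject H₀

Derivation:
df = n - 1 = 63
SE = s/√n = 8/√64 = 1.0000
t = (x̄ - μ₀)/SE = (21.00 - 25)/1.0000 = -4.0000
Critical value: t_{0.025,63} = ±1.998
p-value ≈ 0.0002
Decision: reject H₀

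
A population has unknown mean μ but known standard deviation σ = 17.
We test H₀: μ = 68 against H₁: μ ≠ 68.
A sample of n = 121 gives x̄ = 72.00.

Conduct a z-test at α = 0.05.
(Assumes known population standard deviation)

Answer: z = 2.5882, reject H₀

Derivation:
Standard error: SE = σ/√n = 17/√121 = 1.5455
z-statistic: z = (x̄ - μ₀)/SE = (72.00 - 68)/1.5455 = 2.5882
Critical value: ±1.960
p-value = 0.0096
Decision: reject H₀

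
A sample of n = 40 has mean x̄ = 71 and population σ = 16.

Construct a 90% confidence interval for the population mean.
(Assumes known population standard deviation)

Confidence level: 90%, α = 0.1
z_0.05 = 1.645
SE = σ/√n = 16/√40 = 2.5298
Margin of error = 1.645 × 2.5298 = 4.1615
CI: x̄ ± margin = 71 ± 4.1615
CI: (66.8385, 75.1615)

Answer: (66.8385, 75.1615)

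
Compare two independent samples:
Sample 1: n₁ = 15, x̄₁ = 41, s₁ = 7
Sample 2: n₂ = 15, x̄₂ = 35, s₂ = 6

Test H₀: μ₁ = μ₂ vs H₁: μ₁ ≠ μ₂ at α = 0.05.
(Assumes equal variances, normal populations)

Answer: t = 2.5205, reject H₀

Derivation:
Pooled variance: s²_p = [14×7² + 14×6²]/(28) = 42.5000
s_p = 6.5192
SE = s_p×√(1/n₁ + 1/n₂) = 6.5192×√(1/15 + 1/15) = 2.3805
t = (x̄₁ - x̄₂)/SE = (41 - 35)/2.3805 = 2.5205
df = 28, t-critical = ±2.048
Decision: reject H₀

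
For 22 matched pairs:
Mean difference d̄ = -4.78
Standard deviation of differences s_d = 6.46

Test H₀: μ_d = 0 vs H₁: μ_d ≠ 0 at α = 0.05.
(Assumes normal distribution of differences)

df = n - 1 = 21
SE = s_d/√n = 6.46/√22 = 1.3773
t = d̄/SE = -4.78/1.3773 = -3.4706
Critical value: t_{0.025,21} = ±2.080
p-value ≈ 0.0023
Decision: reject H₀

Answer: t = -3.4706, reject H₀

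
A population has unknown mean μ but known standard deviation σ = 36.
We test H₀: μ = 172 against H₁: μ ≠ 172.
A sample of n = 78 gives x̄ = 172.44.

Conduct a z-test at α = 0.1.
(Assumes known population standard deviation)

Standard error: SE = σ/√n = 36/√78 = 4.0762
z-statistic: z = (x̄ - μ₀)/SE = (172.44 - 172)/4.0762 = 0.1079
Critical value: ±1.645
p-value = 0.9141
Decision: fail to reject H₀

Answer: z = 0.1079, fail to reject H₀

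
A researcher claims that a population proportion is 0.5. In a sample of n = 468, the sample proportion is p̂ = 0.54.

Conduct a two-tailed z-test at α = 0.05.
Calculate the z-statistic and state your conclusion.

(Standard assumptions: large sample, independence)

Answer: z = 1.7306, fail to reject H₀

Derivation:
H₀: p = 0.5, H₁: p ≠ 0.5
Standard error: SE = √(p₀(1-p₀)/n) = √(0.5×0.5/468) = 0.023113
z-statistic: z = (p̂ - p₀)/SE = (0.54 - 0.5)/0.023113 = 1.7306
Critical value: z_0.025 = ±1.960
p-value = 0.0835
Decision: fail to reject H₀ at α = 0.05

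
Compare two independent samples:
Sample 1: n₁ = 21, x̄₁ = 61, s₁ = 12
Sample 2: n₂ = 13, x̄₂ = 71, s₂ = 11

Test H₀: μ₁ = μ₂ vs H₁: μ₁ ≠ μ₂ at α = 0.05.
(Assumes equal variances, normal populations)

Answer: t = -2.4354, reject H₀

Derivation:
Pooled variance: s²_p = [20×12² + 12×11²]/(32) = 135.3750
s_p = 11.6351
SE = s_p×√(1/n₁ + 1/n₂) = 11.6351×√(1/21 + 1/13) = 4.1061
t = (x̄₁ - x̄₂)/SE = (61 - 71)/4.1061 = -2.4354
df = 32, t-critical = ±2.037
Decision: reject H₀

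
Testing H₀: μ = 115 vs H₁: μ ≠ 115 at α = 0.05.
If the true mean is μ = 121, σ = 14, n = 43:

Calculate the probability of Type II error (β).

SE = σ/√n = 14/√43 = 2.1350
Critical values: μ₀ ± z_0.025×SE = 115 ± 1.960×2.1350
Acceptance region: (110.8154, 119.1846)
Under H₁ (μ = 121): z_high = (119.1846 - 121)/2.1350 = -0.8503, z_low = (110.8154 - 121)/2.1350 = -4.7703
β = P(not reject | H₁) = Φ(-0.8503) - Φ(-4.7703) ≈ 0.1976

Answer: β ≈ 0.1976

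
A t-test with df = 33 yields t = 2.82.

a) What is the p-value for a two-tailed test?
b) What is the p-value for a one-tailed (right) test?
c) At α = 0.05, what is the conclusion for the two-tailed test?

Answer: a) 0.0081, b) 0.0040, c) reject H₀

Derivation:
Using t-distribution with df = 33:
a) Two-tailed: p = 2×P(T > 2.82) = 0.0081
b) One-tailed: p = P(T > 2.82) = 0.0040
c) 0.0081 < 0.05, reject H₀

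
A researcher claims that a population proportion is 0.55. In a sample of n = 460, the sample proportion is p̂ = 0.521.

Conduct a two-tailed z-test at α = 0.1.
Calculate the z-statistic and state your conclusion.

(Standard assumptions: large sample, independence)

H₀: p = 0.55, H₁: p ≠ 0.55
Standard error: SE = √(p₀(1-p₀)/n) = √(0.55×0.45/460) = 0.023196
z-statistic: z = (p̂ - p₀)/SE = (0.521 - 0.55)/0.023196 = -1.2502
Critical value: z_0.05 = ±1.645
p-value = 0.2112
Decision: fail to reject H₀ at α = 0.1

Answer: z = -1.2502, fail to reject H₀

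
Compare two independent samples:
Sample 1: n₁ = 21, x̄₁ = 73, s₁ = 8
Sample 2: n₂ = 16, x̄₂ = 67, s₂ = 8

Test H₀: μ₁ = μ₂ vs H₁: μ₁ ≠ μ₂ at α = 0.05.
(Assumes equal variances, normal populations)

Pooled variance: s²_p = [20×8² + 15×8²]/(35) = 64.0000
s_p = 8.0000
SE = s_p×√(1/n₁ + 1/n₂) = 8.0000×√(1/21 + 1/16) = 2.6547
t = (x̄₁ - x̄₂)/SE = (73 - 67)/2.6547 = 2.2601
df = 35, t-critical = ±2.030
Decision: reject H₀

Answer: t = 2.2601, reject H₀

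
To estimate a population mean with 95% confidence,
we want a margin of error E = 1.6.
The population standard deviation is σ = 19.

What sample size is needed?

z_0.025 = 1.960
n = (z×σ/E)² = (1.960×19/1.6)²
n = 541.7256
Round up: n = 542

Answer: n = 542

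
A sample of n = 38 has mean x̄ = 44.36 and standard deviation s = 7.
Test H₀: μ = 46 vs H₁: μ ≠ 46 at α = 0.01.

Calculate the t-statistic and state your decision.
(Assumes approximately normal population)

df = n - 1 = 37
SE = s/√n = 7/√38 = 1.1355
t = (x̄ - μ₀)/SE = (44.36 - 46)/1.1355 = -1.4443
Critical value: t_{0.005,37} = ±2.715
p-value ≈ 0.1571
Decision: fail to reject H₀

Answer: t = -1.4443, fail to reject H₀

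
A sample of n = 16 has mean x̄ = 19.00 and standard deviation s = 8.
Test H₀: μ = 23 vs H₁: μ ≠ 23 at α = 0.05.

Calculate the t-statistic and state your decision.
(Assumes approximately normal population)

df = n - 1 = 15
SE = s/√n = 8/√16 = 2.0000
t = (x̄ - μ₀)/SE = (19.00 - 23)/2.0000 = -2.0000
Critical value: t_{0.025,15} = ±2.131
p-value ≈ 0.0639
Decision: fail to reject H₀

Answer: t = -2.0000, fail to reject H₀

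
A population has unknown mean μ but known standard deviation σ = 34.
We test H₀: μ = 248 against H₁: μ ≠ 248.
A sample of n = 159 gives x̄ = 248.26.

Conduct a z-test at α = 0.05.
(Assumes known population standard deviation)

Standard error: SE = σ/√n = 34/√159 = 2.6964
z-statistic: z = (x̄ - μ₀)/SE = (248.26 - 248)/2.6964 = 0.0964
Critical value: ±1.960
p-value = 0.9232
Decision: fail to reject H₀

Answer: z = 0.0964, fail to reject H₀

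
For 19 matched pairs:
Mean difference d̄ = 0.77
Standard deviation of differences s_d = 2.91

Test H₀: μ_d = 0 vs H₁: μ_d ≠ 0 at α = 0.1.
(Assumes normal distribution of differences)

df = n - 1 = 18
SE = s_d/√n = 2.91/√19 = 0.6676
t = d̄/SE = 0.77/0.6676 = 1.1534
Critical value: t_{0.05,18} = ±1.734
p-value ≈ 0.2638
Decision: fail to reject H₀

Answer: t = 1.1534, fail to reject H₀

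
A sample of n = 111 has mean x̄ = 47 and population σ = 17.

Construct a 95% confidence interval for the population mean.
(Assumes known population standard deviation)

Answer: (43.8373, 50.1627)

Derivation:
Confidence level: 95%, α = 0.05
z_0.025 = 1.960
SE = σ/√n = 17/√111 = 1.6136
Margin of error = 1.960 × 1.6136 = 3.1627
CI: x̄ ± margin = 47 ± 3.1627
CI: (43.8373, 50.1627)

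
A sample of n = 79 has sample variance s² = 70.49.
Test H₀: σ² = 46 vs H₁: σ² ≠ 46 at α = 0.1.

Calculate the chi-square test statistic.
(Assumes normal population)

df = n - 1 = 78
χ² = (n-1)s²/σ₀² = 78×70.49/46 = 119.5265
Critical values: χ²_{0.95,78} = 58.654, χ²_{0.05,78} = 99.617
Rejection region: χ² < 58.654 or χ² > 99.617
Decision: reject H₀

Answer: χ² = 119.5265, reject H₀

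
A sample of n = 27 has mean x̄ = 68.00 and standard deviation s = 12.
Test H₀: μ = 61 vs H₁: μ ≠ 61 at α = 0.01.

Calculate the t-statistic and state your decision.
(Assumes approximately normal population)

df = n - 1 = 26
SE = s/√n = 12/√27 = 2.3094
t = (x̄ - μ₀)/SE = (68.00 - 61)/2.3094 = 3.0311
Critical value: t_{0.005,26} = ±2.779
p-value ≈ 0.0055
Decision: reject H₀

Answer: t = 3.0311, reject H₀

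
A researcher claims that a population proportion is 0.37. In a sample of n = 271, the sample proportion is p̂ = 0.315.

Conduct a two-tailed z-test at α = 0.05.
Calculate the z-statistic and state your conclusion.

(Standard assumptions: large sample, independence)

H₀: p = 0.37, H₁: p ≠ 0.37
Standard error: SE = √(p₀(1-p₀)/n) = √(0.37×0.63/271) = 0.029328
z-statistic: z = (p̂ - p₀)/SE = (0.315 - 0.37)/0.029328 = -1.8753
Critical value: z_0.025 = ±1.960
p-value = 0.0608
Decision: fail to reject H₀ at α = 0.05

Answer: z = -1.8753, fail to reject H₀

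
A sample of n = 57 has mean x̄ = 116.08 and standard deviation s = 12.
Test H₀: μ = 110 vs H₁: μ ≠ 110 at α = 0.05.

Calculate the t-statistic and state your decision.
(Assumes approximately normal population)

Answer: t = 3.8253, reject H₀

Derivation:
df = n - 1 = 56
SE = s/√n = 12/√57 = 1.5894
t = (x̄ - μ₀)/SE = (116.08 - 110)/1.5894 = 3.8253
Critical value: t_{0.025,56} = ±2.003
p-value ≈ 0.0003
Decision: reject H₀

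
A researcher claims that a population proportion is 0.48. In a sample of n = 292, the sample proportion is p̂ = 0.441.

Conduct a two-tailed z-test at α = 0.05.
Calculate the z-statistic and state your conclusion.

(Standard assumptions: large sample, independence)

H₀: p = 0.48, H₁: p ≠ 0.48
Standard error: SE = √(p₀(1-p₀)/n) = √(0.48×0.52/292) = 0.029237
z-statistic: z = (p̂ - p₀)/SE = (0.441 - 0.48)/0.029237 = -1.3339
Critical value: z_0.025 = ±1.960
p-value = 0.1822
Decision: fail to reject H₀ at α = 0.05

Answer: z = -1.3339, fail to reject H₀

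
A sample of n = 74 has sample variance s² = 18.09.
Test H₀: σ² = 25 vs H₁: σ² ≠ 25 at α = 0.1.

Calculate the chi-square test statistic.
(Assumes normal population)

Answer: χ² = 52.8228, reject H₀

Derivation:
df = n - 1 = 73
χ² = (n-1)s²/σ₀² = 73×18.09/25 = 52.8228
Critical values: χ²_{0.95,73} = 54.325, χ²_{0.05,73} = 93.945
Rejection region: χ² < 54.325 or χ² > 93.945
Decision: reject H₀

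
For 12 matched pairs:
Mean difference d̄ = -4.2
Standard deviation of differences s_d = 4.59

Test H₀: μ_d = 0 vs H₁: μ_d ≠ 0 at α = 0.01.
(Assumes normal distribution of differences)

df = n - 1 = 11
SE = s_d/√n = 4.59/√12 = 1.3250
t = d̄/SE = -4.2/1.3250 = -3.1698
Critical value: t_{0.005,11} = ±3.106
p-value ≈ 0.0089
Decision: reject H₀

Answer: t = -3.1698, reject H₀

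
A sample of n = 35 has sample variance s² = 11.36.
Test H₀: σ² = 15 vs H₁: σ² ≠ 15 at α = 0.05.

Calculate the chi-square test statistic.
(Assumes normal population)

df = n - 1 = 34
χ² = (n-1)s²/σ₀² = 34×11.36/15 = 25.7493
Critical values: χ²_{0.975,34} = 19.806, χ²_{0.025,34} = 51.966
Rejection region: χ² < 19.806 or χ² > 51.966
Decision: fail to reject H₀

Answer: χ² = 25.7493, fail to reject H₀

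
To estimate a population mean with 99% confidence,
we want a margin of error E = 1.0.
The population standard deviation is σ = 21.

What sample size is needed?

Answer: n = 2927

Derivation:
z_0.005 = 2.576
n = (z×σ/E)² = (2.576×21/1.0)²
n = 2926.3772
Round up: n = 2927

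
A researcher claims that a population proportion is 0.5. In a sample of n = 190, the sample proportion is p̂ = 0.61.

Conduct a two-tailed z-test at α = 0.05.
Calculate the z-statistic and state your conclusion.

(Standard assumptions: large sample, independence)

H₀: p = 0.5, H₁: p ≠ 0.5
Standard error: SE = √(p₀(1-p₀)/n) = √(0.5×0.5/190) = 0.036274
z-statistic: z = (p̂ - p₀)/SE = (0.61 - 0.5)/0.036274 = 3.0325
Critical value: z_0.025 = ±1.960
p-value = 0.0024
Decision: reject H₀ at α = 0.05

Answer: z = 3.0325, reject H₀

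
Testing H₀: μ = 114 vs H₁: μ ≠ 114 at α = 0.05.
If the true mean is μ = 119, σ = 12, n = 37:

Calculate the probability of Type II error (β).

SE = σ/√n = 12/√37 = 1.9728
Critical values: μ₀ ± z_0.025×SE = 114 ± 1.960×1.9728
Acceptance region: (110.1333, 117.8667)
Under H₁ (μ = 119): z_high = (117.8667 - 119)/1.9728 = -0.5745, z_low = (110.1333 - 119)/1.9728 = -4.4945
β = P(not reject | H₁) = Φ(-0.5745) - Φ(-4.4945) ≈ 0.2828

Answer: β ≈ 0.2828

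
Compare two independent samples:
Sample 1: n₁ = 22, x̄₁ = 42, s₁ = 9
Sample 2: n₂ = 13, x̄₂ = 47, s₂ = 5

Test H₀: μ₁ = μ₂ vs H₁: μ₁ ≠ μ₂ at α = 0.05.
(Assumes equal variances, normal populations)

Answer: t = -1.8355, fail to reject H₀

Derivation:
Pooled variance: s²_p = [21×9² + 12×5²]/(33) = 60.6364
s_p = 7.7869
SE = s_p×√(1/n₁ + 1/n₂) = 7.7869×√(1/22 + 1/13) = 2.7241
t = (x̄₁ - x̄₂)/SE = (42 - 47)/2.7241 = -1.8355
df = 33, t-critical = ±2.035
Decision: fail to reject H₀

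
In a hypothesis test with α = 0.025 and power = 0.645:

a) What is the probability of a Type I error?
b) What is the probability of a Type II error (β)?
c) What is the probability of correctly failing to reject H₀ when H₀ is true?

a) Type I error probability = α = 0.025
b) Power = P(reject H₀ | H₁ true) = 1 - β = 0.645, so Type II error probability = β = 1 - Power = 0.355
c) P(fail to reject H₀ | H₀ true) = 1 - α = 0.975

Answer: a) 0.025, b) 0.355, c) 0.975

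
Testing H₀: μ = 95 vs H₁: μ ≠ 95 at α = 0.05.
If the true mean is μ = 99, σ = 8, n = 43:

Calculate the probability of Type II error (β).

SE = σ/√n = 8/√43 = 1.2200
Critical values: μ₀ ± z_0.025×SE = 95 ± 1.960×1.2200
Acceptance region: (92.6088, 97.3912)
Under H₁ (μ = 99): z_high = (97.3912 - 99)/1.2200 = -1.3187, z_low = (92.6088 - 99)/1.2200 = -5.2387
β = P(not reject | H₁) = Φ(-1.3187) - Φ(-5.2387) ≈ 0.0936

Answer: β ≈ 0.0936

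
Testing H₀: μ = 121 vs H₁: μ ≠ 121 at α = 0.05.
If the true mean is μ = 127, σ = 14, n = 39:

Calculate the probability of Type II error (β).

Answer: β ≈ 0.2369

Derivation:
SE = σ/√n = 14/√39 = 2.2418
Critical values: μ₀ ± z_0.025×SE = 121 ± 1.960×2.2418
Acceptance region: (116.6061, 125.3939)
Under H₁ (μ = 127): z_high = (125.3939 - 127)/2.2418 = -0.7164, z_low = (116.6061 - 127)/2.2418 = -4.6364
β = P(not reject | H₁) = Φ(-0.7164) - Φ(-4.6364) ≈ 0.2369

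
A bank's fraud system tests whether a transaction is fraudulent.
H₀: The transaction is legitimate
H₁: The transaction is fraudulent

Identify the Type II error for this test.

Answer: Allowing a fraudulent transaction to go through

Derivation:
A Type I error (probability α) occurs when we reject a true H₀.
A Type II error (probability β) occurs when we fail to reject a false H₀.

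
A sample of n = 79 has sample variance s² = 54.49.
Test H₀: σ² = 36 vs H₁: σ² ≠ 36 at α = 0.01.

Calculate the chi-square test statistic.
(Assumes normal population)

Answer: χ² = 118.0617, reject H₀

Derivation:
df = n - 1 = 78
χ² = (n-1)s²/σ₀² = 78×54.49/36 = 118.0617
Critical values: χ²_{0.995,78} = 49.582, χ²_{0.005,78} = 113.911
Rejection region: χ² < 49.582 or χ² > 113.911
Decision: reject H₀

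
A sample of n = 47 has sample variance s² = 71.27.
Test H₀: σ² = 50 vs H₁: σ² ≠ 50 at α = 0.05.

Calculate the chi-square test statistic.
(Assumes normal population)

df = n - 1 = 46
χ² = (n-1)s²/σ₀² = 46×71.27/50 = 65.5684
Critical values: χ²_{0.975,46} = 29.160, χ²_{0.025,46} = 66.617
Rejection region: χ² < 29.160 or χ² > 66.617
Decision: fail to reject H₀

Answer: χ² = 65.5684, fail to reject H₀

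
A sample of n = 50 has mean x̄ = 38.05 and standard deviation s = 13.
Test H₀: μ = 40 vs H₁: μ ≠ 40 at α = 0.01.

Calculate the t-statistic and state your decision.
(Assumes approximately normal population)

df = n - 1 = 49
SE = s/√n = 13/√50 = 1.8385
t = (x̄ - μ₀)/SE = (38.05 - 40)/1.8385 = -1.0606
Critical value: t_{0.005,49} = ±2.680
p-value ≈ 0.2941
Decision: fail to reject H₀

Answer: t = -1.0606, fail to reject H₀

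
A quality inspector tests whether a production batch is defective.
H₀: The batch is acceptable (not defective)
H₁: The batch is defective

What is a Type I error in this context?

Answer: Rejecting an acceptable batch

Derivation:
Type I error (α): Rejecting H₀ when H₀ is true
Type II error (β): Failing to reject H₀ when H₁ is true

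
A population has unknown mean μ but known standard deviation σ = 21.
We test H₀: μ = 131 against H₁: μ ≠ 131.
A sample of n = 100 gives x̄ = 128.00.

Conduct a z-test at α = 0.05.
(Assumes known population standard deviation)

Standard error: SE = σ/√n = 21/√100 = 2.1000
z-statistic: z = (x̄ - μ₀)/SE = (128.00 - 131)/2.1000 = -1.4286
Critical value: ±1.960
p-value = 0.1531
Decision: fail to reject H₀

Answer: z = -1.4286, fail to reject H₀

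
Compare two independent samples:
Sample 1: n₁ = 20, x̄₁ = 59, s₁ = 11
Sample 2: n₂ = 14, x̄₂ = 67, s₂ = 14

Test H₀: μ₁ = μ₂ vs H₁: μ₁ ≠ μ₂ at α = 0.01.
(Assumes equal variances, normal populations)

Answer: t = -1.8654, fail to reject H₀

Derivation:
Pooled variance: s²_p = [19×11² + 13×14²]/(32) = 151.4688
s_p = 12.3073
SE = s_p×√(1/n₁ + 1/n₂) = 12.3073×√(1/20 + 1/14) = 4.2887
t = (x̄₁ - x̄₂)/SE = (59 - 67)/4.2887 = -1.8654
df = 32, t-critical = ±2.738
Decision: fail to reject H₀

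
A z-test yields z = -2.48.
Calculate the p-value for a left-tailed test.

Answer: p-value ≈ 0.0066

Derivation:
For z = -2.48:
p = P(Z < -2.48) = Φ(-2.48) = 0.0066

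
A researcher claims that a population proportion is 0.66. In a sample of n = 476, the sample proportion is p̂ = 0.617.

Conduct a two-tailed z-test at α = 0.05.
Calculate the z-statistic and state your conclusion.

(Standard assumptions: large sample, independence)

Answer: z = -1.9805, reject H₀

Derivation:
H₀: p = 0.66, H₁: p ≠ 0.66
Standard error: SE = √(p₀(1-p₀)/n) = √(0.66×0.34/476) = 0.021712
z-statistic: z = (p̂ - p₀)/SE = (0.617 - 0.66)/0.021712 = -1.9805
Critical value: z_0.025 = ±1.960
p-value = 0.0476
Decision: reject H₀ at α = 0.05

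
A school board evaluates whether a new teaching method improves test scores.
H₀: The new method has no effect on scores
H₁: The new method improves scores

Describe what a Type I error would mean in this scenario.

Type I error (α): Rejecting H₀ when H₀ is true
Type II error (β): Failing to reject H₀ when H₁ is true

Answer: Concluding the new method improves scores when it actually doesn't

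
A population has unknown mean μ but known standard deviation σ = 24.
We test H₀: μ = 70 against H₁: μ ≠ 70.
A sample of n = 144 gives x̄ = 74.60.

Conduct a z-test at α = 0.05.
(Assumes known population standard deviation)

Answer: z = 2.3000, reject H₀

Derivation:
Standard error: SE = σ/√n = 24/√144 = 2.0000
z-statistic: z = (x̄ - μ₀)/SE = (74.60 - 70)/2.0000 = 2.3000
Critical value: ±1.960
p-value = 0.0214
Decision: reject H₀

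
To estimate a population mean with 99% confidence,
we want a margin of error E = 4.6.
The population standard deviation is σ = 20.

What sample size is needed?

z_0.005 = 2.576
n = (z×σ/E)² = (2.576×20/4.6)²
n = 125.4400
Round up: n = 126

Answer: n = 126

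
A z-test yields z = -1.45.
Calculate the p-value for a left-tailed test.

For z = -1.45:
p = P(Z < -1.45) = Φ(-1.45) = 0.0735

Answer: p-value ≈ 0.0735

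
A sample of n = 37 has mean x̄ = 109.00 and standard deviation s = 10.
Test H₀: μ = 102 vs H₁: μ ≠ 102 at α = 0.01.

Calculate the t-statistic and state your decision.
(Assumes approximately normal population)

df = n - 1 = 36
SE = s/√n = 10/√37 = 1.6440
t = (x̄ - μ₀)/SE = (109.00 - 102)/1.6440 = 4.2579
Critical value: t_{0.005,36} = ±2.719
p-value ≈ 0.0001
Decision: reject H₀

Answer: t = 4.2579, reject H₀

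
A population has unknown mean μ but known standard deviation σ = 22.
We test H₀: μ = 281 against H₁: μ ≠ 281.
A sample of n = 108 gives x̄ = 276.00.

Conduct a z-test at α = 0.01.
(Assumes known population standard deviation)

Answer: z = -2.3618, fail to reject H₀

Derivation:
Standard error: SE = σ/√n = 22/√108 = 2.1170
z-statistic: z = (x̄ - μ₀)/SE = (276.00 - 281)/2.1170 = -2.3618
Critical value: ±2.576
p-value = 0.0182
Decision: fail to reject H₀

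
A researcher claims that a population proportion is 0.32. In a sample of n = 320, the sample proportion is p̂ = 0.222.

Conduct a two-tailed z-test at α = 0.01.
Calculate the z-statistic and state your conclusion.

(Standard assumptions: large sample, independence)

H₀: p = 0.32, H₁: p ≠ 0.32
Standard error: SE = √(p₀(1-p₀)/n) = √(0.32×0.68/320) = 0.026077
z-statistic: z = (p̂ - p₀)/SE = (0.222 - 0.32)/0.026077 = -3.7581
Critical value: z_0.005 = ±2.576
p-value = 0.0002
Decision: reject H₀ at α = 0.01

Answer: z = -3.7581, reject H₀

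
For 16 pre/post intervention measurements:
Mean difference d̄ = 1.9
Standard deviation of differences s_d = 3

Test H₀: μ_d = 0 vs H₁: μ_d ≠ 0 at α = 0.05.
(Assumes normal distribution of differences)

df = n - 1 = 15
SE = s_d/√n = 3/√16 = 0.7500
t = d̄/SE = 1.9/0.7500 = 2.5333
Critical value: t_{0.025,15} = ±2.131
p-value ≈ 0.0229
Decision: reject H₀

Answer: t = 2.5333, reject H₀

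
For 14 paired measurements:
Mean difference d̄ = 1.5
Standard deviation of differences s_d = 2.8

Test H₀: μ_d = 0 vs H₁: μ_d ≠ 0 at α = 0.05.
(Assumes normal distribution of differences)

df = n - 1 = 13
SE = s_d/√n = 2.8/√14 = 0.7483
t = d̄/SE = 1.5/0.7483 = 2.0045
Critical value: t_{0.025,13} = ±2.160
p-value ≈ 0.0663
Decision: fail to reject H₀

Answer: t = 2.0045, fail to reject H₀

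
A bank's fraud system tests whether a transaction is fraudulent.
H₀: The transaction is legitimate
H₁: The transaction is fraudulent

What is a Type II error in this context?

A Type I error (probability α) occurs when we reject a true H₀.
A Type II error (probability β) occurs when we fail to reject a false H₀.

Answer: Allowing a fraudulent transaction to go through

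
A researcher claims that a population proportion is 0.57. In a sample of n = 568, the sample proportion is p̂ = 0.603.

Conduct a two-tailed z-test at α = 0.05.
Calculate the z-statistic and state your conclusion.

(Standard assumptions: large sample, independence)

H₀: p = 0.57, H₁: p ≠ 0.57
Standard error: SE = √(p₀(1-p₀)/n) = √(0.57×0.43/568) = 0.020773
z-statistic: z = (p̂ - p₀)/SE = (0.603 - 0.57)/0.020773 = 1.5886
Critical value: z_0.025 = ±1.960
p-value = 0.1122
Decision: fail to reject H₀ at α = 0.05

Answer: z = 1.5886, fail to reject H₀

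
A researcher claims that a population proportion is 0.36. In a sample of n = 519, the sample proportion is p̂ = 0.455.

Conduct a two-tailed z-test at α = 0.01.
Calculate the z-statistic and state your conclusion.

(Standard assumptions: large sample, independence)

H₀: p = 0.36, H₁: p ≠ 0.36
Standard error: SE = √(p₀(1-p₀)/n) = √(0.36×0.64/519) = 0.021070
z-statistic: z = (p̂ - p₀)/SE = (0.455 - 0.36)/0.021070 = 4.5088
Critical value: z_0.005 = ±2.576
p-value < 0.0001
Decision: reject H₀ at α = 0.01

Answer: z = 4.5088, reject H₀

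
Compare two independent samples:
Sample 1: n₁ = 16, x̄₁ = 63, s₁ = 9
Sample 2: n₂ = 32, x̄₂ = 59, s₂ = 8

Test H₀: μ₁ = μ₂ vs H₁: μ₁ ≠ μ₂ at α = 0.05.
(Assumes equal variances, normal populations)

Pooled variance: s²_p = [15×9² + 31×8²]/(46) = 69.5435
s_p = 8.3393
SE = s_p×√(1/n₁ + 1/n₂) = 8.3393×√(1/16 + 1/32) = 2.5534
t = (x̄₁ - x̄₂)/SE = (63 - 59)/2.5534 = 1.5665
df = 46, t-critical = ±2.013
Decision: fail to reject H₀

Answer: t = 1.5665, fail to reject H₀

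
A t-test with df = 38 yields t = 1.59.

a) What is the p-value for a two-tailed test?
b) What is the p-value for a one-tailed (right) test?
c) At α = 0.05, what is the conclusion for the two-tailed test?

Answer: a) 0.1201, b) 0.0601, c) fail to reject H₀

Derivation:
Using t-distribution with df = 38:
a) Two-tailed: p = 2×P(T > 1.59) = 0.1201
b) One-tailed: p = P(T > 1.59) = 0.0601
c) 0.1201 ≥ 0.05, fail to reject H₀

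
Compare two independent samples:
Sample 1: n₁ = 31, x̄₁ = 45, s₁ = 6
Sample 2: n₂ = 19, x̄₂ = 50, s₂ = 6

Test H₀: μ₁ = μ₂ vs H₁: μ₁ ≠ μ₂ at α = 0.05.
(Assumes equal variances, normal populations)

Answer: t = -2.8602, reject H₀

Derivation:
Pooled variance: s²_p = [30×6² + 18×6²]/(48) = 36.0000
s_p = 6.0000
SE = s_p×√(1/n₁ + 1/n₂) = 6.0000×√(1/31 + 1/19) = 1.7481
t = (x̄₁ - x̄₂)/SE = (45 - 50)/1.7481 = -2.8602
df = 48, t-critical = ±2.011
Decision: reject H₀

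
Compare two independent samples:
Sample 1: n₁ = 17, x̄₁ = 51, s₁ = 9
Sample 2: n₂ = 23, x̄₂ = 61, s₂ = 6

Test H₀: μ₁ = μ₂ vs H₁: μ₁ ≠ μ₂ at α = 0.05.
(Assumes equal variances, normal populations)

Pooled variance: s²_p = [16×9² + 22×6²]/(38) = 54.9474
s_p = 7.4127
SE = s_p×√(1/n₁ + 1/n₂) = 7.4127×√(1/17 + 1/23) = 2.3709
t = (x̄₁ - x̄₂)/SE = (51 - 61)/2.3709 = -4.2178
df = 38, t-critical = ±2.024
Decision: reject H₀

Answer: t = -4.2178, reject H₀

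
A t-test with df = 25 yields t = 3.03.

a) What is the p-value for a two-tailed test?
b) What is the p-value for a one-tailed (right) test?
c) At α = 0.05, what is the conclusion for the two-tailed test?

Using t-distribution with df = 25:
a) Two-tailed: p = 2×P(T > 3.03) = 0.0056
b) One-tailed: p = P(T > 3.03) = 0.0028
c) 0.0056 < 0.05, reject H₀

Answer: a) 0.0056, b) 0.0028, c) reject H₀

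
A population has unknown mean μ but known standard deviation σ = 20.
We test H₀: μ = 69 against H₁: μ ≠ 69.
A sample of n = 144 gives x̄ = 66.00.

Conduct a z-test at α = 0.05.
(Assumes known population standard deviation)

Answer: z = -1.8000, fail to reject H₀

Derivation:
Standard error: SE = σ/√n = 20/√144 = 1.6667
z-statistic: z = (x̄ - μ₀)/SE = (66.00 - 69)/1.6667 = -1.8000
Critical value: ±1.960
p-value = 0.0719
Decision: fail to reject H₀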